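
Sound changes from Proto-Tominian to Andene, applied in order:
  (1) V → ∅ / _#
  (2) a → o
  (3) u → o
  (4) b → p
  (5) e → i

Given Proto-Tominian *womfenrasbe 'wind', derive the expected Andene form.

womfinrosp

Andene: *womfenrasbe > womfenrasb > womfenrosb > womfenrosp > womfinrosp  (by apocope, vowel merger, unconditioned shift, vowel merger)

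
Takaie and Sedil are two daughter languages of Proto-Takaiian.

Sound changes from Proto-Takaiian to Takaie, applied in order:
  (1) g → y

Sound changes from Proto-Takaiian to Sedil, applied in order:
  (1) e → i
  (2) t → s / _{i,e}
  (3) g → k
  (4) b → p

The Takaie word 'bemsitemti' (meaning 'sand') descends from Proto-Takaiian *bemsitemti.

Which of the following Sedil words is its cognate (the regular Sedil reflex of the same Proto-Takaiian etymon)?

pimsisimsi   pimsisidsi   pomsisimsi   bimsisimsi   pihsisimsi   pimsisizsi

Sedil: *bemsitemti
  bemsitemti → bimsitimti   [vowel merger]
  bimsitimti → bimsisimsi   [palatalisation]
  bimsisimsi (rule 3 does not apply)
  bimsisimsi → pimsisimsi   [unconditioned shift]
  giving Sedil pimsisimsi.
The other candidates each miss or misapply at least one Sedil change.

pimsisimsi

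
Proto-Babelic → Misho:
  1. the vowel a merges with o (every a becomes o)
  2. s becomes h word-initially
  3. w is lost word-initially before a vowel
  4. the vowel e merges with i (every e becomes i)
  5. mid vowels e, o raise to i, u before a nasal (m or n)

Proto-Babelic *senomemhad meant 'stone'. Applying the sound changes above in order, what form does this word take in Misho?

Misho: *senomemhad
  senomemhad → senomemhod   [vowel merger]
  senomemhod → henomemhod   [debuccalisation]
  henomemhod (rule 3 does not apply)
  henomemhod → hinomimhod   [vowel merger]
  hinomimhod → hinumimhod   [pre-nasal raising]
  giving Misho hinumimhod.

hinumimhod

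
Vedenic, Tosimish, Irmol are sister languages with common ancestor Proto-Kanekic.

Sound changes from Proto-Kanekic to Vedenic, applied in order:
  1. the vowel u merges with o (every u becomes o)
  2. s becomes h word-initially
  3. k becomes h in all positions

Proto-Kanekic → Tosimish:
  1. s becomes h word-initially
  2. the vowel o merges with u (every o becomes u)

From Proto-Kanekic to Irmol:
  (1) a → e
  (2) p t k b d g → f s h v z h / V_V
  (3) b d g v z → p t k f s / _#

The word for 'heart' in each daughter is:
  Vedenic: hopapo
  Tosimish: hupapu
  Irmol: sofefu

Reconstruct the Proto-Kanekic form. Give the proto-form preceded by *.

*sopapu

Position 2: Vedenic has o, Tosimish has u, Irmol has o. Irmol preserves o here (none of its changes turn any other segment into o), so the proto-segment is *o.
Position 1: Vedenic has h, Tosimish has h, Irmol has s. Taking the neighbouring segments as reconstructed: Vedenic h could go back to *k or *s or *h; Tosimish h could go back to *s or *h; Irmol s can only go back to *s — the one source consistent with every daughter is *s.
This points to *sopapu. Verify forward in each daughter:
Vedenic: *sopapu > sopapo > hopapo  (by vowel merger, debuccalisation)
Tosimish: *sopapu
  sopapu → hopapu   [debuccalisation]
  hopapu → hupapu   [vowel merger]
  giving Tosimish hupapu.
Irmol: *sopapu
  sopapu → sopepu   [vowel merger]
  sopepu → sofefu   [intervocalic lenition]
  sofefu (rule 3 does not apply)
  giving Irmol sofefu.
Only *sopapu yields all of Vedenic hopapo, Tosimish hupapu, Irmol sofefu.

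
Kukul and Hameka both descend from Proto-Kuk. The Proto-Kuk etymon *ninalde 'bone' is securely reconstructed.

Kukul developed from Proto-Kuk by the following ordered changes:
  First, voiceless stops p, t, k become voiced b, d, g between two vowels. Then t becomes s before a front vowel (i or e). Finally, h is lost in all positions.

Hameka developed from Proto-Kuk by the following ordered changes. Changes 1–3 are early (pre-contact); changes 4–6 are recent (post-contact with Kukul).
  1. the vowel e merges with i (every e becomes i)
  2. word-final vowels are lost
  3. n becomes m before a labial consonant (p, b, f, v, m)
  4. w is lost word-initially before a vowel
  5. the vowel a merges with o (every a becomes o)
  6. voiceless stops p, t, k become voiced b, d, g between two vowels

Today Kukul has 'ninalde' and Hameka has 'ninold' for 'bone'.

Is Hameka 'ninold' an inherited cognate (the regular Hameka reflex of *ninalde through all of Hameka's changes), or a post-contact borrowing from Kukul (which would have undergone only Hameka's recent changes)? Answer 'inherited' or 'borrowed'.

If inherited, *ninalde would pass through all of Hameka's changes:
Hameka: *ninalde
  ninalde → ninaldi   [vowel merger]
  ninaldi → ninald   [apocope]
  ninald (rule 3 does not apply)
  ninald (rule 4 does not apply)
  ninald → ninold   [vowel merger]
  ninold (rule 6 does not apply)
  giving Hameka ninold.
If borrowed from Kukul 'ninalde' after the early changes, it would undergo only the recent ones:
  rule 4 (glide loss): no change (ninalde)
  rule 5 (vowel merger): ninalde → ninolde
  rule 6 (intervocalic voicing): no change (ninolde)
  ⇒ as a loan: ninolde
Hameka 'ninold' matches the inherited outcome exactly, so it is an inherited cognate, not a loan.

inherited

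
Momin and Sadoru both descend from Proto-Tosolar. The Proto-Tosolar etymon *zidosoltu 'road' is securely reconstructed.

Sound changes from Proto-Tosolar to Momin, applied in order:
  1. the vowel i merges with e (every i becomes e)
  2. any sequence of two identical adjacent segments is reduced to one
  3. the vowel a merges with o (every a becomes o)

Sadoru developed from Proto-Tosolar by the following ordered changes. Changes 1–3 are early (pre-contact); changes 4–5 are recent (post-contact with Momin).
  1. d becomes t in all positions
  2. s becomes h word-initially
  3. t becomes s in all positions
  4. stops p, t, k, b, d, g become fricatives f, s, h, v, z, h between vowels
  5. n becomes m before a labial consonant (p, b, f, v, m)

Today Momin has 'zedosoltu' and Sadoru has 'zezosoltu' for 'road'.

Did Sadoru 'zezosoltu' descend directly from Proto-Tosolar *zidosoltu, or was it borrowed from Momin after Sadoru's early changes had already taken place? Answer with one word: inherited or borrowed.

borrowed

If inherited, *zidosoltu would pass through all of Sadoru's changes:
Sadoru: *zidosoltu > zitosoltu > zisosolsu  (by unconditioned shift, unconditioned shift)
If borrowed from Momin 'zedosoltu' after the early changes, it would undergo only the recent ones:
  rule 4 (intervocalic lenition): zedosoltu → zezosoltu
  rule 5 (nasal place assimilation): no change (zezosoltu)
  ⇒ as a loan: zezosoltu
Sadoru 'zezosoltu' matches the loan outcome 'zezosoltu', not the inherited 'zisosolsu' — it skipped the early Sadoru changes, so it was borrowed from Momin.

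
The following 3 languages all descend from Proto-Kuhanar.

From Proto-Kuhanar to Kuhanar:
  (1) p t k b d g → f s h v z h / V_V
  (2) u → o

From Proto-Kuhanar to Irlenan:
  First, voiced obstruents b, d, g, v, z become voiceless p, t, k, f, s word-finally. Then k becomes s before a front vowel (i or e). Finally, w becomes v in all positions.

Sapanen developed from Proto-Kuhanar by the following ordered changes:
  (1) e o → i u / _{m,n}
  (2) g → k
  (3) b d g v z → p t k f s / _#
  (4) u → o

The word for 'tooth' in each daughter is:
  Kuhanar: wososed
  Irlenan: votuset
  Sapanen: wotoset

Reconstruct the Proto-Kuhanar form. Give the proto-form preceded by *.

Position 4: Kuhanar has o, Irlenan has u, Sapanen has o. Irlenan preserves u here (none of its changes turn any other segment into u), so the proto-segment is *u.
Position 7: Kuhanar has d, Irlenan has t, Sapanen has t. Kuhanar preserves d here (none of its changes turn any other segment into d), so the proto-segment is *d.
Verify the candidate proto-form against each daughter:
Kuhanar: *wotused > wosused > wososed  (by intervocalic lenition, vowel merger)
Irlenan: start from *wotused.
  rule 1 (final devoicing): wotused → wotuset
  rule 2: no change — wotuset
  rule 3 (unconditioned shift): wotuset → votuset
  ⇒ Irlenan votuset
Sapanen: start from *wotused.
  rule 1: no change — wotused
  rule 2: no change — wotused
  rule 3 (final devoicing): wotused → wotuset
  rule 4 (vowel merger): wotuset → wotoset
  ⇒ Sapanen wotoset
*wotused is the unique common source.

*wotused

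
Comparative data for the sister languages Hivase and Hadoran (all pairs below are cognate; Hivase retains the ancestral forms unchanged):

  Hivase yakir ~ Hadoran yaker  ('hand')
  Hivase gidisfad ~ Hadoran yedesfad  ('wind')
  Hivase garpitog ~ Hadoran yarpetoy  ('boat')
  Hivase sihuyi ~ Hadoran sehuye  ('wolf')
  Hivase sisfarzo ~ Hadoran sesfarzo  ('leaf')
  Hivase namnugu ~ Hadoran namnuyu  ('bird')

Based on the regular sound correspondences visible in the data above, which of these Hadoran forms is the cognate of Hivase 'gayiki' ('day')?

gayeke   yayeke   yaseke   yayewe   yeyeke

garpitog ~ yarpetoy — Hivase g corresponds to Hadoran y word-initially before a back vowel.
gidisfad ~ yedesfad, garpitog ~ yarpetoy — Hivase i corresponds to Hadoran e after a consonant, before a consonant other than r, m, n, p, b, f, v.
sihuyi ~ sehuye — Hivase i corresponds to Hadoran e word-finally.
Applying these to Hivase 'gayiki':
  gayiki → yayiki   (g→y word-initially before a back vowel)
  yayiki → yayeki   (i→e after a consonant, before a consonant other than r, m, n, p, b, f, v)
  yayeki → yayeke   (i→e word-finally)
So the Hadoran cognate is 'yayeke'.

yayeke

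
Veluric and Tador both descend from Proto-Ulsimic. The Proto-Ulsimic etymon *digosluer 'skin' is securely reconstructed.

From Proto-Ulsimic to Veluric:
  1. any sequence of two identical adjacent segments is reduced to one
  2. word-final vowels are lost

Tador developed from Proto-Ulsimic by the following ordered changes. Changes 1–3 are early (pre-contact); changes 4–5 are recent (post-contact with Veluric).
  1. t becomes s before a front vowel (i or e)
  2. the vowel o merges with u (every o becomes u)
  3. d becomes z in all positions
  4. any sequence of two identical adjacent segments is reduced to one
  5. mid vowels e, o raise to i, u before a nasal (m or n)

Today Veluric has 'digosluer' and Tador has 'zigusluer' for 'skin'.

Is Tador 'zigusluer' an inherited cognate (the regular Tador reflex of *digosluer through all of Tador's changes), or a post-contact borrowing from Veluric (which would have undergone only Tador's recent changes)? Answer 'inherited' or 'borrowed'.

If inherited, *digosluer would pass through all of Tador's changes:
Tador: *digosluer > digusluer > zigusluer  (by vowel merger, unconditioned shift)
If borrowed from Veluric 'digosluer' after the early changes, it would undergo only the recent ones:
  rule 4 (degemination): no change (digosluer)
  rule 5 (pre-nasal raising): no change (digosluer)
  ⇒ as a loan: digosluer
Tador 'zigusluer' matches the inherited outcome exactly, so it is an inherited cognate, not a loan.

inherited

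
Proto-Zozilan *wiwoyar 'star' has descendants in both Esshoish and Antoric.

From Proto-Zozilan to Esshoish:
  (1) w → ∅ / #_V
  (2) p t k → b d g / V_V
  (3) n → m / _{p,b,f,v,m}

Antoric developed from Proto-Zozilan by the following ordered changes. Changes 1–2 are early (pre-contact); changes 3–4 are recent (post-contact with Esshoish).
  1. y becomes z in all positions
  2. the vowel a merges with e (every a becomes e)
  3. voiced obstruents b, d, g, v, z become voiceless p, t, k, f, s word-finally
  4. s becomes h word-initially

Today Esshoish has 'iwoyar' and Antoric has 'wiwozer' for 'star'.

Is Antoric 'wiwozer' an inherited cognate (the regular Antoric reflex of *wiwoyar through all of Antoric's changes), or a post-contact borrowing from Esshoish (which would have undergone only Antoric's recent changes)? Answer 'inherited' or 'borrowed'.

inherited

If inherited, *wiwoyar would pass through all of Antoric's changes:
Antoric: *wiwoyar
  wiwoyar → wiwozar   [unconditioned shift]
  wiwozar → wiwozer   [vowel merger]
  wiwozer (rule 3 does not apply)
  wiwozer (rule 4 does not apply)
  giving Antoric wiwozer.
If borrowed from Esshoish 'iwoyar' after the early changes, it would undergo only the recent ones:
  rule 3 (final devoicing): no change (iwoyar)
  rule 4 (debuccalisation): no change (iwoyar)
  ⇒ as a loan: iwoyar
Antoric 'wiwozer' matches the inherited outcome exactly, so it is an inherited cognate, not a loan.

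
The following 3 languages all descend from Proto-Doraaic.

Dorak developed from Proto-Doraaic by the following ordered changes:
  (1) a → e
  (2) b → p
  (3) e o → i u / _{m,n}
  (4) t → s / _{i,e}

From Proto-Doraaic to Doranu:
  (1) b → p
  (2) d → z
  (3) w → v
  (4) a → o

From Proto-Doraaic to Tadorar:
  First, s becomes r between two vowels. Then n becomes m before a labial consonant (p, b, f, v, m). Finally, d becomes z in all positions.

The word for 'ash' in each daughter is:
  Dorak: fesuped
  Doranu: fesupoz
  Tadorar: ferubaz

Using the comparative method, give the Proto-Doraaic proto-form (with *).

Position 3: Dorak has s, Doranu has s, Tadorar has r. Doranu preserves s here (none of its changes turn any other segment into s), so the proto-segment is *s.
Position 7: Dorak has d, Doranu has z, Tadorar has z. Dorak preserves d here (none of its changes turn any other segment into d), so the proto-segment is *d.
This points to *fesubad. Verify forward in each daughter:
Dorak: start from *fesubad.
  rule 1 (vowel merger): fesubad → fesubed
  rule 2 (unconditioned shift): fesubed → fesuped
  rule 3: no change — fesuped
  rule 4: no change — fesuped
  ⇒ Dorak fesuped
Doranu: *fesubad
  fesubad → fesupad   [unconditioned shift]
  fesupad → fesupaz   [unconditioned shift]
  fesupaz (rule 3 does not apply)
  fesupaz → fesupoz   [vowel merger]
  giving Doranu fesupoz.
Tadorar: *fesubad > ferubad > ferubaz  (by rhotacism, unconditioned shift)
*fesubad is the unique common source.

*fesubad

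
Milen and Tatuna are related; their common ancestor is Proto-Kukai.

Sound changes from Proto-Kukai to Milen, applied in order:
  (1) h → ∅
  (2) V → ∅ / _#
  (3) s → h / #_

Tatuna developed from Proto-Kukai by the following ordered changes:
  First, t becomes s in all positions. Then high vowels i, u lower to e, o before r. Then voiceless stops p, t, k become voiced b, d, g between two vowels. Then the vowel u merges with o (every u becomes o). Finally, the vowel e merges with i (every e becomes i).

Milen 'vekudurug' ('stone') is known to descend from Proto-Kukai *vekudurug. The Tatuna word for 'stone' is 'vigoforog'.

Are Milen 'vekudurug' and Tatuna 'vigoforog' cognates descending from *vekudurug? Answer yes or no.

no

Derive the expected Tatuna reflex of *vekudurug:
Tatuna: *vekudurug
  vekudurug (rule 1 does not apply)
  vekudurug → vekudorug   [pre-rhotic lowering]
  vekudorug → vegudorug   [intervocalic voicing]
  vegudorug → vegodorog   [vowel merger]
  vegodorog → vigodorog   [vowel merger]
  giving Tatuna vigodorog.
The regular Tatuna reflex would be 'vigodorog', but the attested form is 'vigoforog'. The correspondence is irregular, so they are not cognates (the Tatuna form has a different source).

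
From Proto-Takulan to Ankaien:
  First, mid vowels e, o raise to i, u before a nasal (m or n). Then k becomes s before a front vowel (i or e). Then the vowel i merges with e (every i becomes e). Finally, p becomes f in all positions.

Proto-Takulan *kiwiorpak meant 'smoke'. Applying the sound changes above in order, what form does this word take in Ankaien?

Ankaien: start from *kiwiorpak.
  rule 1: no change — kiwiorpak
  rule 2 (palatalisation): kiwiorpak → siwiorpak
  rule 3 (vowel merger): siwiorpak → seweorpak
  rule 4 (unconditioned shift): seweorpak → seweorfak
  ⇒ Ankaien seweorfak

seweorfak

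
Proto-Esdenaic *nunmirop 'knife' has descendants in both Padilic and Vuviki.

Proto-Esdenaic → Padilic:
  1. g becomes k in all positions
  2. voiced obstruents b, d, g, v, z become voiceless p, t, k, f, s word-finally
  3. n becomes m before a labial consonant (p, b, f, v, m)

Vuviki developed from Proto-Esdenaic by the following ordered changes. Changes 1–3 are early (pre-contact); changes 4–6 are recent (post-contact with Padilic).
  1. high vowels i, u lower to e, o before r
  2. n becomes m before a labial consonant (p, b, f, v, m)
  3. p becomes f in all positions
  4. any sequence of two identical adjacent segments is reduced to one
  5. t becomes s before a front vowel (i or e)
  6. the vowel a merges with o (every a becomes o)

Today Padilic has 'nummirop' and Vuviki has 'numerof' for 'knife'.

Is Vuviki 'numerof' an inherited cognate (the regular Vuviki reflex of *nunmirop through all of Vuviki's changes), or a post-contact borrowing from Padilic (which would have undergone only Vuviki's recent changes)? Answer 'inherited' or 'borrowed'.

If inherited, *nunmirop would pass through all of Vuviki's changes:
Vuviki: *nunmirop > nunmerop > nummerop > nummerof > numerof  (by pre-rhotic lowering, nasal place assimilation, unconditioned shift, degemination)
If borrowed from Padilic 'nummirop' after the early changes, it would undergo only the recent ones:
  rule 4 (degemination): nummirop → numirop
  rule 5 (palatalisation): no change (numirop)
  rule 6 (vowel merger): no change (numirop)
  ⇒ as a loan: numirop
Vuviki 'numerof' matches the inherited outcome exactly, so it is an inherited cognate, not a loan.

inherited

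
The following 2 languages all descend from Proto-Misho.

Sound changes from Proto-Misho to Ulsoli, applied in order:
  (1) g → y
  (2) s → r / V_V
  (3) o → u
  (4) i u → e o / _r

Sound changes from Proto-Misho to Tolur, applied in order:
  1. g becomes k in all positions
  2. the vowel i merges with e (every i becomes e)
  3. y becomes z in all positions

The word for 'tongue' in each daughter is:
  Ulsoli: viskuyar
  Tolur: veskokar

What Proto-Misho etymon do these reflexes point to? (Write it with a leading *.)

*viskogar

Position 5: Ulsoli has u, Tolur has o. Tolur preserves o here (none of its changes turn any other segment into o), so the proto-segment is *o.
Position 6: Ulsoli has y, Tolur has k. Taking the neighbouring segments as reconstructed: Ulsoli y could go back to *g or *y; Tolur k could go back to *k or *g — the one source consistent with every daughter is *g.
Position 2: Ulsoli has i, Tolur has e. Ulsoli preserves i here (none of its changes turn any other segment into i), so the proto-segment is *i.
Verify the candidate proto-form against each daughter:
Ulsoli: start from *viskogar.
  rule 1 (unconditioned shift): viskogar → viskoyar
  rule 2: no change — viskoyar
  rule 3 (vowel merger): viskoyar → viskuyar
  rule 4: no change — viskuyar
  ⇒ Ulsoli viskuyar
Tolur: *viskogar
  viskogar → viskokar   [unconditioned shift]
  viskokar → veskokar   [vowel merger]
  veskokar (rule 3 does not apply)
  giving Tolur veskokar.
No other proto-form is consistent with every reflex, so the reconstruction is *viskogar.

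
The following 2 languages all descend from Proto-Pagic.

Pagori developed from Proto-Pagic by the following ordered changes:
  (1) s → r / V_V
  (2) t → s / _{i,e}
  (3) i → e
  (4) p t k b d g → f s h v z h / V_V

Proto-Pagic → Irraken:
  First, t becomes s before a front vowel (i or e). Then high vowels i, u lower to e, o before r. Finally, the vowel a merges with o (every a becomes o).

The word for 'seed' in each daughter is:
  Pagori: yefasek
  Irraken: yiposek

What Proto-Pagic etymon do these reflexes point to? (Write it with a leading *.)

*yipatek

Position 5: Pagori has s, Irraken has s. Taking the neighbouring segments as reconstructed: Pagori s can only go back to *t; Irraken s could go back to *t or *s — the one source consistent with every daughter is *t.
Position 2: Pagori has e, Irraken has i. Irraken preserves i here (none of its changes turn any other segment into i), so the proto-segment is *i.
Continuing position by position gives *yipatek; check it forward:
Pagori: *yipatek
  yipatek (rule 1 does not apply)
  yipatek → yipasek   [palatalisation]
  yipasek → yepasek   [vowel merger]
  yepasek → yefasek   [intervocalic lenition]
  giving Pagori yefasek.
Irraken: *yipatek > yipasek > yiposek  (by palatalisation, vowel merger)
Only *yipatek yields all of Pagori yefasek, Irraken yiposek.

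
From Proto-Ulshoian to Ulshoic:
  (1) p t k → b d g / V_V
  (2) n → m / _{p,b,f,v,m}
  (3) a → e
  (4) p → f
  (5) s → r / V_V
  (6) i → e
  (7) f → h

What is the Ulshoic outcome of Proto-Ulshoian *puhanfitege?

Ulshoic: *puhanfitege
  puhanfitege → puhanfidege   [intervocalic voicing]
  puhanfidege → puhamfidege   [nasal place assimilation]
  puhamfidege → puhemfidege   [vowel merger]
  puhemfidege → fuhemfidege   [unconditioned shift]
  fuhemfidege (rule 5 does not apply)
  fuhemfidege → fuhemfedege   [vowel merger]
  fuhemfedege → huhemhedege   [unconditioned shift]
  giving Ulshoic huhemhedege.

huhemhedege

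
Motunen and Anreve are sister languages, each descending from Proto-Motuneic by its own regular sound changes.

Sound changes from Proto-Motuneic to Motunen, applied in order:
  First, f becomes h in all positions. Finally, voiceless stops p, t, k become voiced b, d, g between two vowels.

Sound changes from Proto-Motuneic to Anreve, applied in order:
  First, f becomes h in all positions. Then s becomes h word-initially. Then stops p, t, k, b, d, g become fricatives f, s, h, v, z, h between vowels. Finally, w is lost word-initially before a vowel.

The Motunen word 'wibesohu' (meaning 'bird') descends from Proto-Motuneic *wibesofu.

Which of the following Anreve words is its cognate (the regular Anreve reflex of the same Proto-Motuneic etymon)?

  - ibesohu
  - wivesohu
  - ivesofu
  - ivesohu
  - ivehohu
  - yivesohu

ivesohu

Anreve: start from *wibesofu.
  rule 1 (unconditioned shift): wibesofu → wibesohu
  rule 2: no change — wibesohu
  rule 3 (intervocalic lenition): wibesohu → wivesohu
  rule 4 (glide loss): wivesohu → ivesohu
  ⇒ Anreve ivesohu
The other candidates each miss or misapply at least one Anreve change.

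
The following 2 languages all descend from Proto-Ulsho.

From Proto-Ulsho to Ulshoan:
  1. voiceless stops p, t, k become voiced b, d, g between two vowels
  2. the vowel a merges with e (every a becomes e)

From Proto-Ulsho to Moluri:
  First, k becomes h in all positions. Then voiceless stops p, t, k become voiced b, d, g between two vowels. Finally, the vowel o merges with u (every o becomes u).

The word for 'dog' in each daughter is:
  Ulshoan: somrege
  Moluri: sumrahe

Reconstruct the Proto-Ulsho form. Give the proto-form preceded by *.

*somrake

Position 6: Ulshoan has g, Moluri has h. Taking the neighbouring segments as reconstructed: Ulshoan g could go back to *k or *g; Moluri h could go back to *k or *h — the one source consistent with every daughter is *k.
Position 5: Ulshoan has e, Moluri has a. Moluri preserves a here (none of its changes turn any other segment into a), so the proto-segment is *a.
Position 2: Ulshoan has o, Moluri has u. Ulshoan preserves o here (none of its changes turn any other segment into o), so the proto-segment is *o.
This points to *somrake. Verify forward in each daughter:
Ulshoan: *somrake
  somrake → somrage   [intervocalic voicing]
  somrage → somrege   [vowel merger]
  giving Ulshoan somrege.
Moluri: start from *somrake.
  rule 1 (unconditioned shift): somrake → somrahe
  rule 2: no change — somrahe
  rule 3 (vowel merger): somrahe → sumrahe
  ⇒ Moluri sumrahe
No other proto-form is consistent with every reflex, so the reconstruction is *somrake.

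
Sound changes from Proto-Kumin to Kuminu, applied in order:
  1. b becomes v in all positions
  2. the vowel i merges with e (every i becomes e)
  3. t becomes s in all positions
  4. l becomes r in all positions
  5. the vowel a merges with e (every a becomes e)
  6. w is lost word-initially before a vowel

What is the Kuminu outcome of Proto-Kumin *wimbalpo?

emverpo

Kuminu: *wimbalpo
  wimbalpo → wimvalpo   [unconditioned shift]
  wimvalpo → wemvalpo   [vowel merger]
  wemvalpo (rule 3 does not apply)
  wemvalpo → wemvarpo   [unconditioned shift]
  wemvarpo → wemverpo   [vowel merger]
  wemverpo → emverpo   [glide loss]
  giving Kuminu emverpo.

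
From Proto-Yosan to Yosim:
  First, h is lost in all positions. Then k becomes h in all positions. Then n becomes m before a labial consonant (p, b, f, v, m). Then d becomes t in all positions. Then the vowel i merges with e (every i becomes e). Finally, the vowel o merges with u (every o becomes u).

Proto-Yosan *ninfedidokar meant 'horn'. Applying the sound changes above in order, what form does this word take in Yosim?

nemfetetuhar

Yosim: *ninfedidokar
  ninfedidokar (rule 1 does not apply)
  ninfedidokar → ninfedidohar   [unconditioned shift]
  ninfedidohar → nimfedidohar   [nasal place assimilation]
  nimfedidohar → nimfetitohar   [unconditioned shift]
  nimfetitohar → nemfetetohar   [vowel merger]
  nemfetetohar → nemfetetuhar   [vowel merger]
  giving Yosim nemfetetuhar.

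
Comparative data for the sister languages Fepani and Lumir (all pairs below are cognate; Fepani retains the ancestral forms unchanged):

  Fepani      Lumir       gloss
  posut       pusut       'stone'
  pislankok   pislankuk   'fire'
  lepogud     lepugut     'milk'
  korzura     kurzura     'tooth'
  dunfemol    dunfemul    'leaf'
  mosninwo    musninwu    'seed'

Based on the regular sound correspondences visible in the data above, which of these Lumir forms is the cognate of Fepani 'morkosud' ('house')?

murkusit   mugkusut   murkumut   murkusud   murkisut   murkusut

murkusut

korzura ~ kurzura — Fepani o corresponds to Lumir u after a consonant, before r.
posut ~ pusut, pislankok ~ pislankuk — Fepani o corresponds to Lumir u after a consonant, before a consonant other than r, m, n, p, b, f, v.
lepogud ~ lepugut — Fepani d corresponds to Lumir t word-finally.
Applying these to Fepani 'morkosud':
  morkosud → murkosud   (o→u after a consonant, before r)
  murkosud → murkusud   (o→u after a consonant, before a consonant other than r, m, n, p, b, f, v)
  murkusud → murkusut   (d→t word-finally)
So the Lumir cognate is 'murkusut'.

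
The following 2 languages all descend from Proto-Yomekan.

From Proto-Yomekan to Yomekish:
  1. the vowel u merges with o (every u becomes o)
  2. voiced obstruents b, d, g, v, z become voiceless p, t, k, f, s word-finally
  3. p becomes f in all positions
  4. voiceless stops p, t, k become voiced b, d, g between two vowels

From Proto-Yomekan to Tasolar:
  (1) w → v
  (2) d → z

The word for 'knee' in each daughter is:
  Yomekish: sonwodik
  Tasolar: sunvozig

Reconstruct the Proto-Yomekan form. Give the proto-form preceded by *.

Position 2: Yomekish has o, Tasolar has u. Tasolar preserves u here (none of its changes turn any other segment into u), so the proto-segment is *u.
Position 4: Yomekish has w, Tasolar has v. Yomekish preserves w here (none of its changes turn any other segment into w), so the proto-segment is *w.
Position 8: Yomekish has k, Tasolar has g. Tasolar preserves g here (none of its changes turn any other segment into g), so the proto-segment is *g.
This points to *sunwodig. Verify forward in each daughter:
Yomekish: *sunwodig
  sunwodig → sonwodig   [vowel merger]
  sonwodig → sonwodik   [final devoicing]
  sonwodik (rule 3 does not apply)
  sonwodik (rule 4 does not apply)
  giving Yomekish sonwodik.
Tasolar: *sunwodig
  sunwodig → sunvodig   [unconditioned shift]
  sunvodig → sunvozig   [unconditioned shift]
  giving Tasolar sunvozig.
Only *sunwodig yields all of Yomekish sonwodik, Tasolar sunvozig.

*sunwodig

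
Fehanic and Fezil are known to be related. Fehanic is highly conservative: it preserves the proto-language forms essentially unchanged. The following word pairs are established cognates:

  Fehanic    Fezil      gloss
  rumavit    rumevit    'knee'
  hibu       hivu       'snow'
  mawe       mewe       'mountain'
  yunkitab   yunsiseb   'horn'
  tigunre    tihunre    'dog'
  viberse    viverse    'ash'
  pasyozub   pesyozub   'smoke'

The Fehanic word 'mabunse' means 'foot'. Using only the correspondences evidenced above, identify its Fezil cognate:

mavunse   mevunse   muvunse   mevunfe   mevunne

mevunse

yunkitab ~ yunsiseb — Fehanic a corresponds to Fezil e after a consonant, before a labial obstruent.
hibu ~ hivu — Fehanic b corresponds to Fezil v between vowels (before a back vowel).
Applying these to Fehanic 'mabunse':
  mabunse → mebunse   (a→e after a consonant, before a labial obstruent)
  mebunse → mevunse   (b→v between vowels (before a back vowel))
So the Fezil cognate is 'mevunse'.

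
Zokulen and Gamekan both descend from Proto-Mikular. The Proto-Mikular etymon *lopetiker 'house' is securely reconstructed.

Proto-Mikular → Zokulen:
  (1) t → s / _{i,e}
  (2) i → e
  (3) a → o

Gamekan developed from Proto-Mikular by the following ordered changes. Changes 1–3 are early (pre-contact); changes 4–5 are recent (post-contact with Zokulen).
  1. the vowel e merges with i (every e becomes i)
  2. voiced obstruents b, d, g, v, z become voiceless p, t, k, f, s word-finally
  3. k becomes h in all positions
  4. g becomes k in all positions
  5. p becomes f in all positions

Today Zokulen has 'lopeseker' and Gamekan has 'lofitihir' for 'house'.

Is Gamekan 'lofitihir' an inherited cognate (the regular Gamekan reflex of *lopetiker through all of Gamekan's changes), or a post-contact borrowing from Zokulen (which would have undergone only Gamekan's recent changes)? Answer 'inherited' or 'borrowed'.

If inherited, *lopetiker would pass through all of Gamekan's changes:
Gamekan: start from *lopetiker.
  rule 1 (vowel merger): lopetiker → lopitikir
  rule 2: no change — lopitikir
  rule 3 (unconditioned shift): lopitikir → lopitihir
  rule 4: no change — lopitihir
  rule 5 (unconditioned shift): lopitihir → lofitihir
  ⇒ Gamekan lofitihir
If borrowed from Zokulen 'lopeseker' after the early changes, it would undergo only the recent ones:
  rule 4 (unconditioned shift): no change (lopeseker)
  rule 5 (unconditioned shift): lopeseker → lofeseker
  ⇒ as a loan: lofeseker
Gamekan 'lofitihir' matches the inherited outcome exactly, so it is an inherited cognate, not a loan.

inherited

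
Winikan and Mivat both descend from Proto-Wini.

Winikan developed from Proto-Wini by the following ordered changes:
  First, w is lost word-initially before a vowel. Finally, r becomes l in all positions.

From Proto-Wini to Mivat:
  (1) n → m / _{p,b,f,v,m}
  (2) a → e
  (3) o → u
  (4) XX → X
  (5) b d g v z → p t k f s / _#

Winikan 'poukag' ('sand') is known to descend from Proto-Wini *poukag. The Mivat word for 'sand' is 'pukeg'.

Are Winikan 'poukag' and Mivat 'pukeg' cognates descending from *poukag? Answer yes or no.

Derive the expected Mivat reflex of *poukag:
Mivat: *poukag
  poukag (rule 1 does not apply)
  poukag → poukeg   [vowel merger]
  poukeg → puukeg   [vowel merger]
  puukeg → pukeg   [degemination]
  pukeg → pukek   [final devoicing]
  giving Mivat pukek.
The regular Mivat reflex would be 'pukek', but the attested form is 'pukeg'. The correspondence is irregular, so they are not cognates (the Mivat form has a different source).

no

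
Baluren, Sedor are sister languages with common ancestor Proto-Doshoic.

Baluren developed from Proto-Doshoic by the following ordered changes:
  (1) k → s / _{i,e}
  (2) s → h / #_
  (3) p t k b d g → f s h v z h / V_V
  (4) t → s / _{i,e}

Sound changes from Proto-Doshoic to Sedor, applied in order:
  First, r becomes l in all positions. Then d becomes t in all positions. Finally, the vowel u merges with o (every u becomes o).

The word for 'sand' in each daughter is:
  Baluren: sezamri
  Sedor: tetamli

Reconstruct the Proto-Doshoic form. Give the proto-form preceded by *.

Position 1: Baluren has s, Sedor has t. Taking the neighbouring segments as reconstructed: Baluren s can only go back to *t; Sedor t could go back to *t or *d — the one source consistent with every daughter is *t.
Position 6: Baluren has r, Sedor has l. Baluren preserves r here (none of its changes turn any other segment into r), so the proto-segment is *r.
Position 3: Baluren has z, Sedor has t. Taking the neighbouring segments as reconstructed: Baluren z could go back to *d or *z; Sedor t could go back to *t or *d — the one source consistent with every daughter is *d.
Verify the candidate proto-form against each daughter:
Baluren: start from *tedamri.
  rule 1: no change — tedamri
  rule 2: no change — tedamri
  rule 3 (intervocalic lenition): tedamri → tezamri
  rule 4 (palatalisation): tezamri → sezamri
  ⇒ Baluren sezamri
Sedor: *tedamri > tedamli > tetamli  (by unconditioned shift, unconditioned shift)
Only *tedamri yields all of Baluren sezamri, Sedor tetamli.

*tedamri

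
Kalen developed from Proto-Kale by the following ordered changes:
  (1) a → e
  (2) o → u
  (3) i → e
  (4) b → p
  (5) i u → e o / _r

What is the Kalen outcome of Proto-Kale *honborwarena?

hunporwerene

Kalen: *honborwarena
  honborwarena → honborwerene   [vowel merger]
  honborwerene → hunburwerene   [vowel merger]
  hunburwerene (rule 3 does not apply)
  hunburwerene → hunpurwerene   [unconditioned shift]
  hunpurwerene → hunporwerene   [pre-rhotic lowering]
  giving Kalen hunporwerene.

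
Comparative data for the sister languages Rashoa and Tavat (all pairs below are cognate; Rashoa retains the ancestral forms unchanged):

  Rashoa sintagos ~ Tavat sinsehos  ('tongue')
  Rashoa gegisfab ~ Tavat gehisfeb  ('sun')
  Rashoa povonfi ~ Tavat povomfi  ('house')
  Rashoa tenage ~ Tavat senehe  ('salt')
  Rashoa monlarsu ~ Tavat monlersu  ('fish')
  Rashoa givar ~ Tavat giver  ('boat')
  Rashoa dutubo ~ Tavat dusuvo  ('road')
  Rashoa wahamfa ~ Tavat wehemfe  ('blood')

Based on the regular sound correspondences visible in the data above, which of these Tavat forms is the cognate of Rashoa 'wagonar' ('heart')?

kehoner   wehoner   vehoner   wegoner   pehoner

sintagos ~ sinsehos, tenage ~ senehe — Rashoa a corresponds to Tavat e after a consonant, before a consonant other than r, m, n, p, b, f, v.
sintagos ~ sinsehos — Rashoa g corresponds to Tavat h between vowels (before a back vowel).
monlarsu ~ monlersu, givar ~ giver — Rashoa a corresponds to Tavat e after a consonant, before r.
Applying these to Rashoa 'wagonar':
  wagonar → wegonar   (a→e after a consonant, before a consonant other than r, m, n, p, b, f, v)
  wegonar → wehonar   (g→h between vowels (before a back vowel))
  wehonar → wehoner   (a→e after a consonant, before r)
So the Tavat cognate is 'wehoner'.

wehoner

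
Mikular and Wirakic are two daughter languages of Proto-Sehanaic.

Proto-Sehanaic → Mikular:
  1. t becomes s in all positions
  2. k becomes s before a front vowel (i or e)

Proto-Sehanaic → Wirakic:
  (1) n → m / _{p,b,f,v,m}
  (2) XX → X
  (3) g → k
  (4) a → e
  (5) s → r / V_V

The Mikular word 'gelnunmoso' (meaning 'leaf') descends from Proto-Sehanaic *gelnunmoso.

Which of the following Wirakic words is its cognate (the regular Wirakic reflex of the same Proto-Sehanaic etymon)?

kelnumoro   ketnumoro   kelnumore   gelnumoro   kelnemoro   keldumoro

Wirakic: *gelnunmoso > gelnummoso > gelnumoso > kelnumoso > kelnumoro  (by nasal place assimilation, degemination, unconditioned shift, rhotacism)

kelnumoro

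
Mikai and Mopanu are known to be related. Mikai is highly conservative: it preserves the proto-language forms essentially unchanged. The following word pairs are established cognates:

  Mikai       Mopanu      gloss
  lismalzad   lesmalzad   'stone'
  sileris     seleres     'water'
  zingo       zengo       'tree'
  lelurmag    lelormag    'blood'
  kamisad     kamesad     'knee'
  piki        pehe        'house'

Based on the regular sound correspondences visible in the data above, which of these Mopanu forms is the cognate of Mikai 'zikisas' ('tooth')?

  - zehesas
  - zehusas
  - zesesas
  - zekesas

lismalzad ~ lesmalzad, sileris ~ seleres — Mikai i corresponds to Mopanu e after a consonant, before a consonant other than r, m, n, p, b, f, v.
piki ~ pehe — Mikai k corresponds to Mopanu h between vowels (before a front vowel).
Applying these to Mikai 'zikisas':
  zikisas → zekisas   (i→e after a consonant, before a consonant other than r, m, n, p, b, f, v)
  zekisas → zehisas   (k→h between vowels (before a front vowel))
  zehisas → zehesas   (i→e after a consonant, before a consonant other than r, m, n, p, b, f, v)
So the Mopanu cognate is 'zehesas'.

zehesas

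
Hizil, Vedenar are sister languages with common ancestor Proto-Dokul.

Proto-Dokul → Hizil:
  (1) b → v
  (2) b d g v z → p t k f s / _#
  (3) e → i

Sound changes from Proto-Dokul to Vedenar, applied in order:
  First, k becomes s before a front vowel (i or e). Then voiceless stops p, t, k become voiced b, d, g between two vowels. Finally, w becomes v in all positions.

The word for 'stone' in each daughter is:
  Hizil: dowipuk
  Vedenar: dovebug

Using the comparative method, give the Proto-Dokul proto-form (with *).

*dowepug

Position 5: Hizil has p, Vedenar has b. Hizil preserves p here (none of its changes turn any other segment into p), so the proto-segment is *p.
Position 4: Hizil has i, Vedenar has e. Vedenar preserves e here (none of its changes turn any other segment into e), so the proto-segment is *e.
Continuing position by position gives *dowepug; check it forward:
Hizil: *dowepug > dowepuk > dowipuk  (by final devoicing, vowel merger)
Vedenar: *dowepug > dowebug > dovebug  (by intervocalic voicing, unconditioned shift)
Only *dowepug yields all of Hizil dowipuk, Vedenar dovebug.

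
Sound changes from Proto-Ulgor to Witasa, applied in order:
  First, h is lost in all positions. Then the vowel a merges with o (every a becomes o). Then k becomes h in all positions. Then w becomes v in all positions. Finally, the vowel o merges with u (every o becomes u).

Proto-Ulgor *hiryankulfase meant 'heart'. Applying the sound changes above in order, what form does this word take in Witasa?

Witasa: start from *hiryankulfase.
  rule 1 (h-loss): hiryankulfase → iryankulfase
  rule 2 (vowel merger): iryankulfase → iryonkulfose
  rule 3 (unconditioned shift): iryonkulfose → iryonhulfose
  rule 4: no change — iryonhulfose
  rule 5 (vowel merger): iryonhulfose → iryunhulfuse
  ⇒ Witasa iryunhulfuse

iryunhulfuse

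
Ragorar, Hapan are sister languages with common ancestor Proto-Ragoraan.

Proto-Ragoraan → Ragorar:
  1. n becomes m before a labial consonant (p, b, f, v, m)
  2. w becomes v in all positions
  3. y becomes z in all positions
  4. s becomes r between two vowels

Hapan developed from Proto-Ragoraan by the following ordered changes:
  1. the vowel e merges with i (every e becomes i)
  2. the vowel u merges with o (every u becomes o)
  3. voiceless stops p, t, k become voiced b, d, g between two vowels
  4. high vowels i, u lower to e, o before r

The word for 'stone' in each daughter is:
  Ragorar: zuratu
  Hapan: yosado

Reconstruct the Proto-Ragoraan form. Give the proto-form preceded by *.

*yusatu

Position 5: Ragorar has t, Hapan has d. Ragorar preserves t here (none of its changes turn any other segment into t), so the proto-segment is *t.
Position 1: Ragorar has z, Hapan has y. Hapan preserves y here (none of its changes turn any other segment into y), so the proto-segment is *y.
This points to *yusatu. Verify forward in each daughter:
Ragorar: start from *yusatu.
  rule 1: no change — yusatu
  rule 2: no change — yusatu
  rule 3 (unconditioned shift): yusatu → zusatu
  rule 4 (rhotacism): zusatu → zuratu
  ⇒ Ragorar zuratu
Hapan: start from *yusatu.
  rule 1: no change — yusatu
  rule 2 (vowel merger): yusatu → yosato
  rule 3 (intervocalic voicing): yosato → yosado
  rule 4: no change — yosado
  ⇒ Hapan yosado
Only *yusatu yields all of Ragorar zuratu, Hapan yosado.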